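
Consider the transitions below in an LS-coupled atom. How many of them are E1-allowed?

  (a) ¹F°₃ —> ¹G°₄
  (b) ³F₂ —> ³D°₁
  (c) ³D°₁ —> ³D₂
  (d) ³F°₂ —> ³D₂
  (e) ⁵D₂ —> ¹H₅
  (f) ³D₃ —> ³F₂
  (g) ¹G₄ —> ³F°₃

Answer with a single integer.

3

(a) forbidden (parity fails)
(b) allowed
(c) allowed
(d) allowed
(e) forbidden (parity, ΔS, ΔL, ΔJ fail)
(f) forbidden (parity fails)
(g) forbidden (ΔS fails)
Total allowed: 3 of 7.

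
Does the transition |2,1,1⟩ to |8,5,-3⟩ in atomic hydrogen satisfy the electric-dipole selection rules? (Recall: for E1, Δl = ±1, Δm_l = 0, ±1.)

forbidden

Δl = 5 − 1 = +4; the E1 rule Δl = ±1 is ✗.
m_l: 1 → -3 (Δm_l = -4). |Δm_l| ≤ 1 ✗.
The transition is electric-dipole forbidden.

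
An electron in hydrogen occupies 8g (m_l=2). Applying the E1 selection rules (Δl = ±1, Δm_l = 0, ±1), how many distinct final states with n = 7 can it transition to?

E1 requires Δl = ±1, so l_f ∈ {3, 5}; with 0 ≤ l_f ≤ n_f−1 = 6, the allowed l_f values are {3, 5}.
For l_f = 3: m_f ∈ {m_i−1, m_i, m_i+1} ∩ [−3, 3] = {1, 2, 3} → 3 states.
For l_f = 5: m_f ∈ {m_i−1, m_i, m_i+1} ∩ [−5, 5] = {1, 2, 3} → 3 states.
Total: 6.

6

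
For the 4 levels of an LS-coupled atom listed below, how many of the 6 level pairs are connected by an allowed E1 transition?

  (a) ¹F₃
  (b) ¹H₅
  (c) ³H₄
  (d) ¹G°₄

(a)–(b): forbidden (parity, ΔL, ΔJ).
(a)–(c): forbidden (parity, ΔS, ΔL).
(a)–(d): allowed.
(b)–(c): forbidden (parity, ΔS).
(b)–(d): allowed.
(c)–(d): forbidden (ΔS).
Allowed pairs: 2 of 6.

2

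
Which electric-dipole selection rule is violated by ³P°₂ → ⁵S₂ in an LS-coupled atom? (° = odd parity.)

the ΔS = 0 rule

Parity must change: odd → even — ok.
ΔS = 0: S: 1 → 2 — fails.
ΔL = 0, ±1 (not L=0↔0): L: 1 → 0, ΔL = -1 — ok.
ΔJ = 0, ±1 (not J=0↔0): J: 2 → 2, ΔJ = +0 — ok.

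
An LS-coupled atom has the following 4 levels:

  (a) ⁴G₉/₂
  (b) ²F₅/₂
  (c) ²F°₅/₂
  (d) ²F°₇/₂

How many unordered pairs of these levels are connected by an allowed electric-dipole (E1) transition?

2

(a)–(b): forbidden (parity, ΔS, ΔJ).
(a)–(c): forbidden (ΔS, ΔJ).
(a)–(d): forbidden (ΔS).
(b)–(c): allowed.
(b)–(d): allowed.
(c)–(d): forbidden (parity).
Allowed pairs: 2 of 6.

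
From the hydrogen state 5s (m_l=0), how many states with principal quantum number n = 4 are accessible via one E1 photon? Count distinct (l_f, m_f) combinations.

E1 requires Δl = ±1, so l_f ∈ {-1, 1}; with 0 ≤ l_f ≤ n_f−1 = 3, the allowed l_f values are {1}.
For l_f = 1: m_f ∈ {m_i−1, m_i, m_i+1} ∩ [−1, 1] = {-1, 0, 1} → 3 states.
Total: 3.

3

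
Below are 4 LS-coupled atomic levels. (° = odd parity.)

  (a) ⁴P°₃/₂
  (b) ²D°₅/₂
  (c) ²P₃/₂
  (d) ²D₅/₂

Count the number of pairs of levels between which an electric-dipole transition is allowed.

(a)–(b): forbidden (parity, ΔS).
(a)–(c): forbidden (ΔS).
(a)–(d): forbidden (ΔS).
(b)–(c): allowed.
(b)–(d): allowed.
(c)–(d): forbidden (parity).
Allowed pairs: 2 of 6.

2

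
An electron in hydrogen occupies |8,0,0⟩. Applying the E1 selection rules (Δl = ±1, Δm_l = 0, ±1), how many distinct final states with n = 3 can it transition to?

E1 requires Δl = ±1, so l_f ∈ {-1, 1}; with 0 ≤ l_f ≤ n_f−1 = 2, the allowed l_f values are {1}.
For l_f = 1: m_f ∈ {m_i−1, m_i, m_i+1} ∩ [−1, 1] = {-1, 0, 1} → 3 states.
Total: 3.

3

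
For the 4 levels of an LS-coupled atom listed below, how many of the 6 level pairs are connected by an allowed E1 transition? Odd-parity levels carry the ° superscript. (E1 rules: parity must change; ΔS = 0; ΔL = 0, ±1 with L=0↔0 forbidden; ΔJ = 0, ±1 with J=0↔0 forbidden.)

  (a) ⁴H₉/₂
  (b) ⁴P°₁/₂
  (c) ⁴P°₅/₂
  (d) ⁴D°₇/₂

0

(a)–(b): forbidden (ΔL, ΔJ).
(a)–(c): forbidden (ΔL, ΔJ).
(a)–(d): forbidden (ΔL).
(b)–(c): forbidden (parity, ΔJ).
(b)–(d): forbidden (parity, ΔJ).
(c)–(d): forbidden (parity).
Allowed pairs: 0 of 6.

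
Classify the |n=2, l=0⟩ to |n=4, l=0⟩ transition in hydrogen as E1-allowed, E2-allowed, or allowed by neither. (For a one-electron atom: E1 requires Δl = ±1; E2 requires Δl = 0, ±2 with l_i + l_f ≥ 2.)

Δl = 0 − 0 = +0; l_i + l_f = 0.
E1 (Δl = ±1): not satisfied.
E2 (Δl = 0,±2, l_i+l_f ≥ 2): not satisfied.

neither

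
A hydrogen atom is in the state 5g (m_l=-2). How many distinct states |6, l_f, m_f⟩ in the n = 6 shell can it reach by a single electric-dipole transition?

E1 requires Δl = ±1, so l_f ∈ {3, 5}; with 0 ≤ l_f ≤ n_f−1 = 5, the allowed l_f values are {3, 5}.
For l_f = 3: m_f ∈ {m_i−1, m_i, m_i+1} ∩ [−3, 3] = {-3, -2, -1} → 3 states.
For l_f = 5: m_f ∈ {m_i−1, m_i, m_i+1} ∩ [−5, 5] = {-3, -2, -1} → 3 states.
Total: 6.

6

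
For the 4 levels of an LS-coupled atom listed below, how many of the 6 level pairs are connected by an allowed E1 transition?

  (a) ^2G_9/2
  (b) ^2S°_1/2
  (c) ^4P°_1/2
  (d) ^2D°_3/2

0

(a)–(b): forbidden (ΔL, ΔJ).
(a)–(c): forbidden (ΔS, ΔL, ΔJ).
(a)–(d): forbidden (ΔL, ΔJ).
(b)–(c): forbidden (parity, ΔS).
(b)–(d): forbidden (parity, ΔL).
(c)–(d): forbidden (parity, ΔS).
Allowed pairs: 0 of 6.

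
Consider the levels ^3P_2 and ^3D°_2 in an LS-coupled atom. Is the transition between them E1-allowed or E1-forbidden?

Reading off the term symbols: S 1→1, L 1→2, J 2→2, parity even→odd.
Parity must change: even → odd — ok.
ΔS = 0: S: 1 → 1 — ok.
ΔL = 0, ±1 (not L=0↔0): L: 1 → 2, ΔL = +1 — ok.
ΔJ = 0, ±1 (not J=0↔0): J: 2 → 2, ΔJ = +0 — ok.
All four E1 rules are satisfied.

allowed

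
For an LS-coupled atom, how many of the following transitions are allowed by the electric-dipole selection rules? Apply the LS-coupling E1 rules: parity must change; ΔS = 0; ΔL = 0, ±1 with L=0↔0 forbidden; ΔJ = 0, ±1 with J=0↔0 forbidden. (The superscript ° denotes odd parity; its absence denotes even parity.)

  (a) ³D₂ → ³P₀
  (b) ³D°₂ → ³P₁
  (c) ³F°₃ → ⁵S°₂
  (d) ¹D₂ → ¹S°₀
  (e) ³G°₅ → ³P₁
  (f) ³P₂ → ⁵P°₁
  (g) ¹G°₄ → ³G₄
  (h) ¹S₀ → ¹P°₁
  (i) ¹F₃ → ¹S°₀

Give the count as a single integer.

(a) forbidden (parity, ΔJ fail)
(b) allowed
(c) forbidden (parity, ΔS, ΔL fail)
(d) forbidden (ΔL, ΔJ fail)
(e) forbidden (ΔL, ΔJ fail)
(f) forbidden (ΔS fails)
(g) forbidden (ΔS fails)
(h) allowed
(i) forbidden (ΔL, ΔJ fail)
Total allowed: 2 of 9.

2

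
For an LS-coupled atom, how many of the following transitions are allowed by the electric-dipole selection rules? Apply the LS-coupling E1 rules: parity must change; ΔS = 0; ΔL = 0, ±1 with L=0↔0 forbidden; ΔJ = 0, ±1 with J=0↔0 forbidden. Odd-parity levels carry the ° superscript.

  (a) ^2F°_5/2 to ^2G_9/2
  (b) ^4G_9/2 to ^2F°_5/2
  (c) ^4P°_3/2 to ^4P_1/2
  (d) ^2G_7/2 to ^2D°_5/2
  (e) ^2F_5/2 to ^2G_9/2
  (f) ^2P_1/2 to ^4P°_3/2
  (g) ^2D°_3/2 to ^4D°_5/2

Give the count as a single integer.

1

(a) forbidden (ΔJ fails)
(b) forbidden (ΔS, ΔJ fail)
(c) allowed
(d) forbidden (ΔL fails)
(e) forbidden (parity, ΔJ fail)
(f) forbidden (ΔS fails)
(g) forbidden (parity, ΔS fail)
Total allowed: 1 of 7.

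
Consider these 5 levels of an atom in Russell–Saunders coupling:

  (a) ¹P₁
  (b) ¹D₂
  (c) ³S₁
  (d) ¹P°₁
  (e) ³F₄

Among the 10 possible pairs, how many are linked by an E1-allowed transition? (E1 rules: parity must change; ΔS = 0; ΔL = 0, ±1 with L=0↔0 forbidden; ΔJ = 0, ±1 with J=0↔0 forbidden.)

2

(a)–(b): forbidden (parity).
(a)–(c): forbidden (parity, ΔS).
(a)–(d): allowed.
(a)–(e): forbidden (parity, ΔS, ΔL, ΔJ).
(b)–(c): forbidden (parity, ΔS, ΔL).
(b)–(d): allowed.
(b)–(e): forbidden (parity, ΔS, ΔJ).
(c)–(d): forbidden (ΔS).
(c)–(e): forbidden (parity, ΔL, ΔJ).
(d)–(e): forbidden (ΔS, ΔL, ΔJ).
Allowed pairs: 2 of 10.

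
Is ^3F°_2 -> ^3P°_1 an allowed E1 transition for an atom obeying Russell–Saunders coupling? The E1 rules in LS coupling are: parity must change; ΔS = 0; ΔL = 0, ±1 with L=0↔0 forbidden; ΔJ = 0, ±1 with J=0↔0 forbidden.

Initial level: S=1, L=3, J=2, parity odd. Final level: S=1, L=1, J=1, parity odd.
ΔL = 0, ±1 (not L=0↔0): L: 3 → 1, ΔL = -2 — fails.
ΔS = 0: S: 1 → 1 — passes.
ΔJ = 0, ±1 (not J=0↔0): J: 2 → 1, ΔJ = -1 — passes.
Parity must change: odd → odd — fails.
Rule(s) violated: parity, ΔL.

forbidden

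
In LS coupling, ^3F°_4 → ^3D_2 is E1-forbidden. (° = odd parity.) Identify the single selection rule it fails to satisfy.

the ΔJ = 0, ±1 rule

Reading off the term symbols: S 1→1, L 3→2, J 4→2, parity odd→even.
Parity must change: odd → even — satisfied.
ΔS = 0: S: 1 → 1 — satisfied.
ΔL = 0, ±1 (not L=0↔0): L: 3 → 2, ΔL = -1 — satisfied.
ΔJ = 0, ±1 (not J=0↔0): J: 4 → 2, ΔJ = -2 — violated.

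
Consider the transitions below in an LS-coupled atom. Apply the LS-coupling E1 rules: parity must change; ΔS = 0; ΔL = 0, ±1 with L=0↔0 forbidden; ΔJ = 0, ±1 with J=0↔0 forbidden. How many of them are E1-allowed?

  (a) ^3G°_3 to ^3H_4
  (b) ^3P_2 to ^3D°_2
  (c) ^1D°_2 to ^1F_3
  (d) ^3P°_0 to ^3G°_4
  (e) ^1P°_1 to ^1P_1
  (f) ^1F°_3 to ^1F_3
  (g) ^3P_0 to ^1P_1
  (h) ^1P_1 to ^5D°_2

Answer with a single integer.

(a) allowed
(b) allowed
(c) allowed
(d) forbidden (parity, ΔL, ΔJ fail)
(e) allowed
(f) allowed
(g) forbidden (parity, ΔS fail)
(h) forbidden (ΔS fails)
Total allowed: 5 of 8.

5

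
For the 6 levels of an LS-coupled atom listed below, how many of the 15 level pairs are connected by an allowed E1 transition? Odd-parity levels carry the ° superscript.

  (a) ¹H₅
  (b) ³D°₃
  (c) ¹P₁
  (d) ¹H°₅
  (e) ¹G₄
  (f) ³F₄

3

(a)–(b): forbidden (ΔS, ΔL, ΔJ).
(a)–(c): forbidden (parity, ΔL, ΔJ).
(a)–(d): allowed.
(a)–(e): forbidden (parity).
(a)–(f): forbidden (parity, ΔS, ΔL).
(b)–(c): forbidden (ΔS, ΔJ).
(b)–(d): forbidden (parity, ΔS, ΔL, ΔJ).
(b)–(e): forbidden (ΔS, ΔL).
(b)–(f): allowed.
(c)–(d): forbidden (ΔL, ΔJ).
(c)–(e): forbidden (parity, ΔL, ΔJ).
(c)–(f): forbidden (parity, ΔS, ΔL, ΔJ).
(d)–(e): allowed.
(d)–(f): forbidden (ΔS, ΔL).
(e)–(f): forbidden (parity, ΔS).
Allowed pairs: 3 of 15.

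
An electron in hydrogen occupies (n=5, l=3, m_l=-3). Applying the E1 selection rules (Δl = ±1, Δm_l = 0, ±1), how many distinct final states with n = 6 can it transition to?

E1 requires Δl = ±1, so l_f ∈ {2, 4}; with 0 ≤ l_f ≤ n_f−1 = 5, the allowed l_f values are {2, 4}.
For l_f = 2: m_f ∈ {m_i−1, m_i, m_i+1} ∩ [−2, 2] = {-2} → 1 state.
For l_f = 4: m_f ∈ {m_i−1, m_i, m_i+1} ∩ [−4, 4] = {-4, -3, -2} → 3 states.
Total: 4.

4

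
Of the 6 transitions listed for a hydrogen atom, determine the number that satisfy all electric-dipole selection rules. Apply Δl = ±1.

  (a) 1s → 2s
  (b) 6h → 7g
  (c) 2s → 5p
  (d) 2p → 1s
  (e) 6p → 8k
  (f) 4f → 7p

3

(a) forbidden — Δl = +0 (E1 requires Δl = ±1)
(b) allowed
(c) allowed
(d) allowed
(e) forbidden — Δl = +6 (E1 requires Δl = ±1)
(f) forbidden — Δl = -2 (E1 requires Δl = ±1)
Total allowed: 3 of 6.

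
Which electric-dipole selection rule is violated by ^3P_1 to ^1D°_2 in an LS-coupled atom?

ΔS = 0: S: 1 → 0 — fails.
ΔL = 0, ±1 (not L=0↔0): L: 1 → 2, ΔL = +1 — ok.
ΔJ = 0, ±1 (not J=0↔0): J: 1 → 2, ΔJ = +1 — ok.
Parity must change: even → odd — ok.

the ΔS = 0 rule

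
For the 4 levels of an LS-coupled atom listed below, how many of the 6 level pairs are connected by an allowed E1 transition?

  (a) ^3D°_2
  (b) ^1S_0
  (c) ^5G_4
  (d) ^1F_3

(a)–(b): forbidden (ΔS, ΔL, ΔJ).
(a)–(c): forbidden (ΔS, ΔL, ΔJ).
(a)–(d): forbidden (ΔS).
(b)–(c): forbidden (parity, ΔS, ΔL, ΔJ).
(b)–(d): forbidden (parity, ΔL, ΔJ).
(c)–(d): forbidden (parity, ΔS).
Allowed pairs: 0 of 6.

0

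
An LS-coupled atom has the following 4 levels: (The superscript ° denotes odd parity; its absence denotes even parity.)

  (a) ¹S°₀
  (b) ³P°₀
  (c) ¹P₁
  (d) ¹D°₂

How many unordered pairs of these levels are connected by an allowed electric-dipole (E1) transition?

(a)–(b): forbidden (parity, ΔS, ΔJ).
(a)–(c): allowed.
(a)–(d): forbidden (parity, ΔL, ΔJ).
(b)–(c): forbidden (ΔS).
(b)–(d): forbidden (parity, ΔS, ΔJ).
(c)–(d): allowed.
Allowed pairs: 2 of 6.

2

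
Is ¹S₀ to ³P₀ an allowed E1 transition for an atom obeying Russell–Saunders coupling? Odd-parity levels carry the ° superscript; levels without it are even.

Reading off the term symbols: S 0→1, L 0→1, J 0→0, parity even→even.
Parity must change: even → even — fails.
ΔS = 0: S: 0 → 1 — fails.
ΔL = 0, ±1 (not L=0↔0): L: 0 → 1, ΔL = +1 — ok.
ΔJ = 0, ±1 (not J=0↔0): J: 0 → 0, ΔJ = +0 — fails.
Rule(s) violated: parity, ΔS, ΔJ.

forbidden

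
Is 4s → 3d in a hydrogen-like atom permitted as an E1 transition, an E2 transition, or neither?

Δl = 2 − 0 = +2; l_i + l_f = 2.
E1 (Δl = ±1): not satisfied.
E2 (Δl = 0,±2, l_i+l_f ≥ 2): satisfied.

E2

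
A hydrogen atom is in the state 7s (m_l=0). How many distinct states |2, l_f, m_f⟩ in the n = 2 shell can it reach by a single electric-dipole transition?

E1 requires Δl = ±1, so l_f ∈ {-1, 1}; with 0 ≤ l_f ≤ n_f−1 = 1, the allowed l_f values are {1}.
For l_f = 1: m_f ∈ {m_i−1, m_i, m_i+1} ∩ [−1, 1] = {-1, 0, 1} → 3 states.
Total: 3.

3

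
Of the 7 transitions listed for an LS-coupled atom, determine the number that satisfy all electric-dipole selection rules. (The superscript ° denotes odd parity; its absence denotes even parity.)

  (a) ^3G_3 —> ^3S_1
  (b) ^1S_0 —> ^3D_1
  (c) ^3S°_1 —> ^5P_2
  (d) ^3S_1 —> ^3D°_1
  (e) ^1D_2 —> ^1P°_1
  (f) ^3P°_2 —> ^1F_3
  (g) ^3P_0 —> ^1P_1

(a) forbidden (parity, ΔL, ΔJ fail)
(b) forbidden (parity, ΔS, ΔL fail)
(c) forbidden (ΔS fails)
(d) forbidden (ΔL fails)
(e) allowed
(f) forbidden (ΔS, ΔL fail)
(g) forbidden (parity, ΔS fail)
Total allowed: 1 of 7.

1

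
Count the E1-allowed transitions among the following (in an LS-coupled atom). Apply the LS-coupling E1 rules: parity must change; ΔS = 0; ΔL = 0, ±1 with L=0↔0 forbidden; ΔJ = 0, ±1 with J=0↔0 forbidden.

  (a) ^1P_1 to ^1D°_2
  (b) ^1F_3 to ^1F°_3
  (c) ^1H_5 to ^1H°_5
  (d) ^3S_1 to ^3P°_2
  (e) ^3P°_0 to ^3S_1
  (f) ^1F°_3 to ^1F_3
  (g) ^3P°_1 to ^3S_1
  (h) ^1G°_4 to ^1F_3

8

(a) allowed
(b) allowed
(c) allowed
(d) allowed
(e) allowed
(f) allowed
(g) allowed
(h) allowed
Total allowed: 8 of 8.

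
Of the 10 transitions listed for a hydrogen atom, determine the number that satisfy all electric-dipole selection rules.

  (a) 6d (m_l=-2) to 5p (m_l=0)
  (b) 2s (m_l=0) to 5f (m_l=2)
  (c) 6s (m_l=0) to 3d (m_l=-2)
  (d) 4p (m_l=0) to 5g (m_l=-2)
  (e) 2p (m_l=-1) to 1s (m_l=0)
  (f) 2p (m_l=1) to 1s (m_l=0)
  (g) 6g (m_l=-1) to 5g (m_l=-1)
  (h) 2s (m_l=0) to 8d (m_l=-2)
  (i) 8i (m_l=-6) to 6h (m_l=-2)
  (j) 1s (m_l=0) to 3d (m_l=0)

(a) forbidden — Δm_l = +2 (E1 requires Δm_l = 0, ±1)
(b) forbidden — Δl = +3 (E1 requires Δl = ±1); Δm_l = +2 (E1 requires Δm_l = 0, ±1)
(c) forbidden — Δl = +2 (E1 requires Δl = ±1); Δm_l = -2 (E1 requires Δm_l = 0, ±1)
(d) forbidden — Δl = +3 (E1 requires Δl = ±1); Δm_l = -2 (E1 requires Δm_l = 0, ±1)
(e) allowed
(f) allowed
(g) forbidden — Δl = +0 (E1 requires Δl = ±1)
(h) forbidden — Δl = +2 (E1 requires Δl = ±1); Δm_l = -2 (E1 requires Δm_l = 0, ±1)
(i) forbidden — Δm_l = +4 (E1 requires Δm_l = 0, ±1)
(j) forbidden — Δl = +2 (E1 requires Δl = ±1)
Total allowed: 2 of 10.

2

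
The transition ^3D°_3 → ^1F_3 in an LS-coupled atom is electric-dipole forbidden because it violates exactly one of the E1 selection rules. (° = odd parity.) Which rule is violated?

Initial level: S=1, L=2, J=3, parity odd. Final level: S=0, L=3, J=3, parity even.
Parity must change: odd → even — ok.
ΔS = 0: S: 1 → 0 — fails.
ΔL = 0, ±1 (not L=0↔0): L: 2 → 3, ΔL = +1 — ok.
ΔJ = 0, ±1 (not J=0↔0): J: 3 → 3, ΔJ = +0 — ok.

the ΔS = 0 rule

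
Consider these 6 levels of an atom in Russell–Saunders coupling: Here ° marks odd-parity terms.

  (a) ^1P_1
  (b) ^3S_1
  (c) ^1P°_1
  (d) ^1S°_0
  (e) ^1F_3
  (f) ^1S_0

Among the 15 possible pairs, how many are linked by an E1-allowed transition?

(a)–(b): forbidden (parity, ΔS).
(a)–(c): allowed.
(a)–(d): allowed.
(a)–(e): forbidden (parity, ΔL, ΔJ).
(a)–(f): forbidden (parity).
(b)–(c): forbidden (ΔS).
(b)–(d): forbidden (ΔS, ΔL).
(b)–(e): forbidden (parity, ΔS, ΔL, ΔJ).
(b)–(f): forbidden (parity, ΔS, ΔL).
(c)–(d): forbidden (parity).
(c)–(e): forbidden (ΔL, ΔJ).
(c)–(f): allowed.
(d)–(e): forbidden (ΔL, ΔJ).
(d)–(f): forbidden (ΔL, ΔJ).
(e)–(f): forbidden (parity, ΔL, ΔJ).
Allowed pairs: 3 of 15.

3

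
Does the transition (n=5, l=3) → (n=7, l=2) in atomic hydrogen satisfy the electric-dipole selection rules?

allowed

Δl = 2 − 3 = -1; the E1 rule Δl = ±1 is ✓.
All E1 selection rules are satisfied.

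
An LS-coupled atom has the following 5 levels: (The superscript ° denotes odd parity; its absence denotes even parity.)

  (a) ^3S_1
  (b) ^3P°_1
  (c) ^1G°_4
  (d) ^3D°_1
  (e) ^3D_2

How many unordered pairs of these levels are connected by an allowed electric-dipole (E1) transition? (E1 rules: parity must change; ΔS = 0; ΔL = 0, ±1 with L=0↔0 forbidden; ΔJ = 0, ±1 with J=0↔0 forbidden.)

(a)–(b): allowed.
(a)–(c): forbidden (ΔS, ΔL, ΔJ).
(a)–(d): forbidden (ΔL).
(a)–(e): forbidden (parity, ΔL).
(b)–(c): forbidden (parity, ΔS, ΔL, ΔJ).
(b)–(d): forbidden (parity).
(b)–(e): allowed.
(c)–(d): forbidden (parity, ΔS, ΔL, ΔJ).
(c)–(e): forbidden (ΔS, ΔL, ΔJ).
(d)–(e): allowed.
Allowed pairs: 3 of 10.

3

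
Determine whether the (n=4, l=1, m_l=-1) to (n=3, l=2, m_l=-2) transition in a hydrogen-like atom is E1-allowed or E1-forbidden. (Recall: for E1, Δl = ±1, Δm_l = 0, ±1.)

allowed

l: 1 → 2 (Δl = +1). Δl = ±1 passes.
Δm_l = -2 − (-1) = -1. E1 requires Δm_l = 0, ±1: passes.
All E1 selection rules are satisfied.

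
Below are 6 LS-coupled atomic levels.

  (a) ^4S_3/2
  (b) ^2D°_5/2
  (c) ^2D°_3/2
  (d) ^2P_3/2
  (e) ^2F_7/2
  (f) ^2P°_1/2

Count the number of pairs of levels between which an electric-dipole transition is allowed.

(a)–(b): forbidden (ΔS, ΔL).
(a)–(c): forbidden (ΔS, ΔL).
(a)–(d): forbidden (parity, ΔS).
(a)–(e): forbidden (parity, ΔS, ΔL, ΔJ).
(a)–(f): forbidden (ΔS).
(b)–(c): forbidden (parity).
(b)–(d): allowed.
(b)–(e): allowed.
(b)–(f): forbidden (parity, ΔJ).
(c)–(d): allowed.
(c)–(e): forbidden (ΔJ).
(c)–(f): forbidden (parity).
(d)–(e): forbidden (parity, ΔL, ΔJ).
(d)–(f): allowed.
(e)–(f): forbidden (ΔL, ΔJ).
Allowed pairs: 4 of 15.

4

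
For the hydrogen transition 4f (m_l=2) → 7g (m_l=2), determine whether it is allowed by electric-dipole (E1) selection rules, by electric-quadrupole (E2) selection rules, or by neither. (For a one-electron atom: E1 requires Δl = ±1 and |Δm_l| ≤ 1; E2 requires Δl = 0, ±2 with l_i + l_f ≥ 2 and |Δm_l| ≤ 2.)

Δl = 4 − 3 = +1; l_i + l_f = 7.
Δm_l = +0.
E1 (Δl = ±1, |Δm_l| ≤ 1): satisfied.
E2 (Δl = 0,±2, l_i+l_f ≥ 2, |Δm_l| ≤ 2): not satisfied.

E1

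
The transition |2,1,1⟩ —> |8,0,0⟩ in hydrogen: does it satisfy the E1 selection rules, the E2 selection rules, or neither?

Δl = 0 − 1 = -1; l_i + l_f = 1.
Δm_l = -1.
E1 (Δl = ±1, |Δm_l| ≤ 1): satisfied.
E2 (Δl = 0,±2, l_i+l_f ≥ 2, |Δm_l| ≤ 2): not satisfied.

E1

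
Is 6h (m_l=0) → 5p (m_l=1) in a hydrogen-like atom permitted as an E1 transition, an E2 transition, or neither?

neither

Δl = 1 − 5 = -4; l_i + l_f = 6.
Δm_l = +1.
E1 (Δl = ±1, |Δm_l| ≤ 1): not satisfied.
E2 (Δl = 0,±2, l_i+l_f ≥ 2, |Δm_l| ≤ 2): not satisfied.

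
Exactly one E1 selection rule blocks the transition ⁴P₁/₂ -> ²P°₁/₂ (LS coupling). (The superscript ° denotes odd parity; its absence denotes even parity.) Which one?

the ΔS = 0 rule

Reading off the term symbols: S 3/2→1/2, L 1→1, J 1/2→1/2, parity even→odd.
Parity must change: even → odd — ok.
ΔS = 0: S: 3/2 → 1/2 — fails.
ΔL = 0, ±1 (not L=0↔0): L: 1 → 1, ΔL = +0 — ok.
ΔJ = 0, ±1 (not J=0↔0): J: 1/2 → 1/2, ΔJ = +0 — ok.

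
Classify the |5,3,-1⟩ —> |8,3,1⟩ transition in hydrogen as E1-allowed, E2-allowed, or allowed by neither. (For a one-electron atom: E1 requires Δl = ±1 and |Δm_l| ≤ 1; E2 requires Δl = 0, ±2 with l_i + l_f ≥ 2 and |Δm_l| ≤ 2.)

E2

Δl = 3 − 3 = +0; l_i + l_f = 6.
Δm_l = +2.
E1 (Δl = ±1, |Δm_l| ≤ 1): not satisfied.
E2 (Δl = 0,±2, l_i+l_f ≥ 2, |Δm_l| ≤ 2): satisfied.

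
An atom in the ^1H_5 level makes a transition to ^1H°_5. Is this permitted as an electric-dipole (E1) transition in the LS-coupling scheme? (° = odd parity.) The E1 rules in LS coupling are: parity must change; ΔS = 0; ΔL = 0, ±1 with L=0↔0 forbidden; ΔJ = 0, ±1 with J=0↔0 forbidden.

Reading off the term symbols: S 0→0, L 5→5, J 5→5, parity even→odd.
Parity must change: even → odd — passes.
ΔS = 0: S: 0 → 0 — passes.
ΔL = 0, ±1 (not L=0↔0): L: 5 → 5, ΔL = +0 — passes.
ΔJ = 0, ±1 (not J=0↔0): J: 5 → 5, ΔJ = +0 — passes.
All four E1 rules are satisfied.

allowed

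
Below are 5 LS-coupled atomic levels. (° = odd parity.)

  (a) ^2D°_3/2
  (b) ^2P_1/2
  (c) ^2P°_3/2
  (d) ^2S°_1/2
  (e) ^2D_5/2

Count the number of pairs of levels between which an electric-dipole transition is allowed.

5

(a)–(b): allowed.
(a)–(c): forbidden (parity).
(a)–(d): forbidden (parity, ΔL).
(a)–(e): allowed.
(b)–(c): allowed.
(b)–(d): allowed.
(b)–(e): forbidden (parity, ΔJ).
(c)–(d): forbidden (parity).
(c)–(e): allowed.
(d)–(e): forbidden (ΔL, ΔJ).
Allowed pairs: 5 of 10.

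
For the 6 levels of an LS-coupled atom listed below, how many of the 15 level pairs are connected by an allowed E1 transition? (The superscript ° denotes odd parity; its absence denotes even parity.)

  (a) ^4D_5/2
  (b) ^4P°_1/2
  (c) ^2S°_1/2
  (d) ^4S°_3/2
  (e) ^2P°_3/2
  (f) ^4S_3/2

(a)–(b): forbidden (ΔJ).
(a)–(c): forbidden (ΔS, ΔL, ΔJ).
(a)–(d): forbidden (ΔL).
(a)–(e): forbidden (ΔS).
(a)–(f): forbidden (parity, ΔL).
(b)–(c): forbidden (parity, ΔS).
(b)–(d): forbidden (parity).
(b)–(e): forbidden (parity, ΔS).
(b)–(f): allowed.
(c)–(d): forbidden (parity, ΔS, ΔL).
(c)–(e): forbidden (parity).
(c)–(f): forbidden (ΔS, ΔL).
(d)–(e): forbidden (parity, ΔS).
(d)–(f): forbidden (ΔL).
(e)–(f): forbidden (ΔS).
Allowed pairs: 1 of 15.

1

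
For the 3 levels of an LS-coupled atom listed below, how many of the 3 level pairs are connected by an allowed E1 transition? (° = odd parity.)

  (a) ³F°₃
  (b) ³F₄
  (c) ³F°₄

2

(a)–(b): allowed.
(a)–(c): forbidden (parity).
(b)–(c): allowed.
Allowed pairs: 2 of 3.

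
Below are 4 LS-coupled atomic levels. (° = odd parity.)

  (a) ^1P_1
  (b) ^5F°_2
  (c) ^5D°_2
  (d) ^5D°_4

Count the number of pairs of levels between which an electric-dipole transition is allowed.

0

(a)–(b): forbidden (ΔS, ΔL).
(a)–(c): forbidden (ΔS).
(a)–(d): forbidden (ΔS, ΔJ).
(b)–(c): forbidden (parity).
(b)–(d): forbidden (parity, ΔJ).
(c)–(d): forbidden (parity, ΔJ).
Allowed pairs: 0 of 6.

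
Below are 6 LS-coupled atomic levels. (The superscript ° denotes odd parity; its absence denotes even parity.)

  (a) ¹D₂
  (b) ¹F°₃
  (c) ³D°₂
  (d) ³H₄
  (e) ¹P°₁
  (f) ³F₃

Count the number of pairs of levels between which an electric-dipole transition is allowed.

(a)–(b): allowed.
(a)–(c): forbidden (ΔS).
(a)–(d): forbidden (parity, ΔS, ΔL, ΔJ).
(a)–(e): allowed.
(a)–(f): forbidden (parity, ΔS).
(b)–(c): forbidden (parity, ΔS).
(b)–(d): forbidden (ΔS, ΔL).
(b)–(e): forbidden (parity, ΔL, ΔJ).
(b)–(f): forbidden (ΔS).
(c)–(d): forbidden (ΔL, ΔJ).
(c)–(e): forbidden (parity, ΔS).
(c)–(f): allowed.
(d)–(e): forbidden (ΔS, ΔL, ΔJ).
(d)–(f): forbidden (parity, ΔL).
(e)–(f): forbidden (ΔS, ΔL, ΔJ).
Allowed pairs: 3 of 15.

3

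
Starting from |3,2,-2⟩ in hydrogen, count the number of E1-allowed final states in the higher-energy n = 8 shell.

E1 requires Δl = ±1, so l_f ∈ {1, 3}; with 0 ≤ l_f ≤ n_f−1 = 7, the allowed l_f values are {1, 3}.
For l_f = 1: m_f ∈ {m_i−1, m_i, m_i+1} ∩ [−1, 1] = {-1} → 1 state.
For l_f = 3: m_f ∈ {m_i−1, m_i, m_i+1} ∩ [−3, 3] = {-3, -2, -1} → 3 states.
Total: 4.

4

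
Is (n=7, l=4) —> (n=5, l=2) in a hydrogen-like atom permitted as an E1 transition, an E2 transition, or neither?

Δl = 2 − 4 = -2; l_i + l_f = 6.
E1 (Δl = ±1): not satisfied.
E2 (Δl = 0,±2, l_i+l_f ≥ 2): satisfied.

E2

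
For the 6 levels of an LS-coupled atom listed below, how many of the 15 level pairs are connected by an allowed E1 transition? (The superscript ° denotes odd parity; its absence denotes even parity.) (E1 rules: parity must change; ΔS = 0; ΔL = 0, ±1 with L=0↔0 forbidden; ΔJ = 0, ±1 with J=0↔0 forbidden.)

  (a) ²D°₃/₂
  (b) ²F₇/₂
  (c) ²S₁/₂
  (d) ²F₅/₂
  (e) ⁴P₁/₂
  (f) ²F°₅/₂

3

(a)–(b): forbidden (ΔJ).
(a)–(c): forbidden (ΔL).
(a)–(d): allowed.
(a)–(e): forbidden (ΔS).
(a)–(f): forbidden (parity).
(b)–(c): forbidden (parity, ΔL, ΔJ).
(b)–(d): forbidden (parity).
(b)–(e): forbidden (parity, ΔS, ΔL, ΔJ).
(b)–(f): allowed.
(c)–(d): forbidden (parity, ΔL, ΔJ).
(c)–(e): forbidden (parity, ΔS).
(c)–(f): forbidden (ΔL, ΔJ).
(d)–(e): forbidden (parity, ΔS, ΔL, ΔJ).
(d)–(f): allowed.
(e)–(f): forbidden (ΔS, ΔL, ΔJ).
Allowed pairs: 3 of 15.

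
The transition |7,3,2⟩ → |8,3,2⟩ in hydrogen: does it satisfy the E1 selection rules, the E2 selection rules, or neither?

Δl = 3 − 3 = +0; l_i + l_f = 6.
Δm_l = +0.
E1 (Δl = ±1, |Δm_l| ≤ 1): not satisfied.
E2 (Δl = 0,±2, l_i+l_f ≥ 2, |Δm_l| ≤ 2): satisfied.

E2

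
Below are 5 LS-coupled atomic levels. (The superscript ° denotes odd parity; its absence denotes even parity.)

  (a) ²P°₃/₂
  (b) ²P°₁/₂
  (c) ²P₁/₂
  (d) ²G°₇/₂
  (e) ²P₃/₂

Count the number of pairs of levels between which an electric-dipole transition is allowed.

4

(a)–(b): forbidden (parity).
(a)–(c): allowed.
(a)–(d): forbidden (parity, ΔL, ΔJ).
(a)–(e): allowed.
(b)–(c): allowed.
(b)–(d): forbidden (parity, ΔL, ΔJ).
(b)–(e): allowed.
(c)–(d): forbidden (ΔL, ΔJ).
(c)–(e): forbidden (parity).
(d)–(e): forbidden (ΔL, ΔJ).
Allowed pairs: 4 of 10.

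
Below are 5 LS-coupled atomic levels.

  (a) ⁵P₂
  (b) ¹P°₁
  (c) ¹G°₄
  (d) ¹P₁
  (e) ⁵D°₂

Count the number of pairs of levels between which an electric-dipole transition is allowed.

(a)–(b): forbidden (ΔS).
(a)–(c): forbidden (ΔS, ΔL, ΔJ).
(a)–(d): forbidden (parity, ΔS).
(a)–(e): allowed.
(b)–(c): forbidden (parity, ΔL, ΔJ).
(b)–(d): allowed.
(b)–(e): forbidden (parity, ΔS).
(c)–(d): forbidden (ΔL, ΔJ).
(c)–(e): forbidden (parity, ΔS, ΔL, ΔJ).
(d)–(e): forbidden (ΔS).
Allowed pairs: 2 of 10.

2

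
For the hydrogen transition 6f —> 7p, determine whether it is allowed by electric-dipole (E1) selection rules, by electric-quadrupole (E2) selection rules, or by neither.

E2

Δl = 1 − 3 = -2; l_i + l_f = 4.
E1 (Δl = ±1): not satisfied.
E2 (Δl = 0,±2, l_i+l_f ≥ 2): satisfied.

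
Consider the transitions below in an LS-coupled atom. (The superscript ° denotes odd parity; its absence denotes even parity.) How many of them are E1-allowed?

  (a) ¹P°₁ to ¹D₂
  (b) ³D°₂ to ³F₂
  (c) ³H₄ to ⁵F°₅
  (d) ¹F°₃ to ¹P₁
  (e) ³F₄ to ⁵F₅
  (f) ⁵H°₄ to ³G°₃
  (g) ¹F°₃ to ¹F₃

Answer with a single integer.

(a) allowed
(b) allowed
(c) forbidden (ΔS, ΔL fail)
(d) forbidden (ΔL, ΔJ fail)
(e) forbidden (parity, ΔS fail)
(f) forbidden (parity, ΔS fail)
(g) allowed
Total allowed: 3 of 7.

3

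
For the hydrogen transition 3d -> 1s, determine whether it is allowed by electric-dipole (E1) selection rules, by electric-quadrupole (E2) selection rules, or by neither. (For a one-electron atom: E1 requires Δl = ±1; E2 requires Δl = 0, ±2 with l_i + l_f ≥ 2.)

E2

Δl = 0 − 2 = -2; l_i + l_f = 2.
E1 (Δl = ±1): not satisfied.
E2 (Δl = 0,±2, l_i+l_f ≥ 2): satisfied.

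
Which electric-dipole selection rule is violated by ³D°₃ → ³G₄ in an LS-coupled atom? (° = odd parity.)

Parity must change: odd → even — ok.
ΔS = 0: S: 1 → 1 — ok.
ΔL = 0, ±1 (not L=0↔0): L: 2 → 4, ΔL = +2 — fails.
ΔJ = 0, ±1 (not J=0↔0): J: 3 → 4, ΔJ = +1 — ok.

the ΔL = 0, ±1 rule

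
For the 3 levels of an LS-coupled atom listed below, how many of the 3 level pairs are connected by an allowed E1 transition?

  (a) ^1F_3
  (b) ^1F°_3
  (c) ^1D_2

(a)–(b): allowed.
(a)–(c): forbidden (parity).
(b)–(c): allowed.
Allowed pairs: 2 of 3.

2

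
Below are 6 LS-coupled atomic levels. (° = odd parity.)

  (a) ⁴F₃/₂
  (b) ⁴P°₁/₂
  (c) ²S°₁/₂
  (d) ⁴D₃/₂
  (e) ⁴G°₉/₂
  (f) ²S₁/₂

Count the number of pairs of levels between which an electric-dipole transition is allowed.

1

(a)–(b): forbidden (ΔL).
(a)–(c): forbidden (ΔS, ΔL).
(a)–(d): forbidden (parity).
(a)–(e): forbidden (ΔJ).
(a)–(f): forbidden (parity, ΔS, ΔL).
(b)–(c): forbidden (parity, ΔS).
(b)–(d): allowed.
(b)–(e): forbidden (parity, ΔL, ΔJ).
(b)–(f): forbidden (ΔS).
(c)–(d): forbidden (ΔS, ΔL).
(c)–(e): forbidden (parity, ΔS, ΔL, ΔJ).
(c)–(f): forbidden (ΔL).
(d)–(e): forbidden (ΔL, ΔJ).
(d)–(f): forbidden (parity, ΔS, ΔL).
(e)–(f): forbidden (ΔS, ΔL, ΔJ).
Allowed pairs: 1 of 15.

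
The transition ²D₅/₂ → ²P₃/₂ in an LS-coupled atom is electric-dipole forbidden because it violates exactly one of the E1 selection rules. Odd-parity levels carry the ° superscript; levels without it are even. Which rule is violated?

Initial level: S=1/2, L=2, J=5/2, parity even. Final level: S=1/2, L=1, J=3/2, parity even.
ΔJ = 0, ±1 (not J=0↔0): J: 5/2 → 3/2, ΔJ = -1 — ✓.
ΔS = 0: S: 1/2 → 1/2 — ✓.
ΔL = 0, ±1 (not L=0↔0): L: 2 → 1, ΔL = -1 — ✓.
Parity must change: even → even — ✗.

parity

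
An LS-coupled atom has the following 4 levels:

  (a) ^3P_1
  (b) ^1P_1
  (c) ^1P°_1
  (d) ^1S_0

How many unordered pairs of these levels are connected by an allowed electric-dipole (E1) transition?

(a)–(b): forbidden (parity, ΔS).
(a)–(c): forbidden (ΔS).
(a)–(d): forbidden (parity, ΔS).
(b)–(c): allowed.
(b)–(d): forbidden (parity).
(c)–(d): allowed.
Allowed pairs: 2 of 6.

2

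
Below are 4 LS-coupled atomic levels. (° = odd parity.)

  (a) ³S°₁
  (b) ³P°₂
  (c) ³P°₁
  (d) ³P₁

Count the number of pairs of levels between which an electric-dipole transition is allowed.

(a)–(b): forbidden (parity).
(a)–(c): forbidden (parity).
(a)–(d): allowed.
(b)–(c): forbidden (parity).
(b)–(d): allowed.
(c)–(d): allowed.
Allowed pairs: 3 of 6.

3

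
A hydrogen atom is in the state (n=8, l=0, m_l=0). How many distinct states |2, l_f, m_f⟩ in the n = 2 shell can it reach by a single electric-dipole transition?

3

E1 requires Δl = ±1, so l_f ∈ {-1, 1}; with 0 ≤ l_f ≤ n_f−1 = 1, the allowed l_f values are {1}.
For l_f = 1: m_f ∈ {m_i−1, m_i, m_i+1} ∩ [−1, 1] = {-1, 0, 1} → 3 states.
Total: 3.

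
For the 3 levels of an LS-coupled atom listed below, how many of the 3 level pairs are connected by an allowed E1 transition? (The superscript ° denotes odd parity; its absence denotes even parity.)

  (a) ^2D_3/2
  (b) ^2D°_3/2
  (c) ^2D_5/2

2

(a)–(b): allowed.
(a)–(c): forbidden (parity).
(b)–(c): allowed.
Allowed pairs: 2 of 3.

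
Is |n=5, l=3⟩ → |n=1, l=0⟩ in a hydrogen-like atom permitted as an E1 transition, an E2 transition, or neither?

neither

Δl = 0 − 3 = -3; l_i + l_f = 3.
E1 (Δl = ±1): not satisfied.
E2 (Δl = 0,±2, l_i+l_f ≥ 2): not satisfied.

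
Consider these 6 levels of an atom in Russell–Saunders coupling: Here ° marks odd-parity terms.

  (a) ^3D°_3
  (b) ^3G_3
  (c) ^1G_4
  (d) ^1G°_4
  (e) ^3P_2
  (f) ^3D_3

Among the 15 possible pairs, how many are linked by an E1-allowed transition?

(a)–(b): forbidden (ΔL).
(a)–(c): forbidden (ΔS, ΔL).
(a)–(d): forbidden (parity, ΔS, ΔL).
(a)–(e): allowed.
(a)–(f): allowed.
(b)–(c): forbidden (parity, ΔS).
(b)–(d): forbidden (ΔS).
(b)–(e): forbidden (parity, ΔL).
(b)–(f): forbidden (parity, ΔL).
(c)–(d): allowed.
(c)–(e): forbidden (parity, ΔS, ΔL, ΔJ).
(c)–(f): forbidden (parity, ΔS, ΔL).
(d)–(e): forbidden (ΔS, ΔL, ΔJ).
(d)–(f): forbidden (ΔS, ΔL).
(e)–(f): forbidden (parity).
Allowed pairs: 3 of 15.

3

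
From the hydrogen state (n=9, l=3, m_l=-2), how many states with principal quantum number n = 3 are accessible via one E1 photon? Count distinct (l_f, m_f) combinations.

E1 requires Δl = ±1, so l_f ∈ {2, 4}; with 0 ≤ l_f ≤ n_f−1 = 2, the allowed l_f values are {2}.
For l_f = 2: m_f ∈ {m_i−1, m_i, m_i+1} ∩ [−2, 2] = {-2, -1} → 2 states.
Total: 2.

2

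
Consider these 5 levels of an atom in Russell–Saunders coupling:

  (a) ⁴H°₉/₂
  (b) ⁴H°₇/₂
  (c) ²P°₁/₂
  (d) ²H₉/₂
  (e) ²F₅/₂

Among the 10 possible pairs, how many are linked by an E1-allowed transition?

(a)–(b): forbidden (parity).
(a)–(c): forbidden (parity, ΔS, ΔL, ΔJ).
(a)–(d): forbidden (ΔS).
(a)–(e): forbidden (ΔS, ΔL, ΔJ).
(b)–(c): forbidden (parity, ΔS, ΔL, ΔJ).
(b)–(d): forbidden (ΔS).
(b)–(e): forbidden (ΔS, ΔL).
(c)–(d): forbidden (ΔL, ΔJ).
(c)–(e): forbidden (ΔL, ΔJ).
(d)–(e): forbidden (parity, ΔL, ΔJ).
Allowed pairs: 0 of 10.

0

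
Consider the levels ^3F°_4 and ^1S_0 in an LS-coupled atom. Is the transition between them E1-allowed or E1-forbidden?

forbidden

Parity must change: odd → even — ✓.
ΔS = 0: S: 1 → 0 — ✗.
ΔL = 0, ±1 (not L=0↔0): L: 3 → 0, ΔL = -3 — ✗.
ΔJ = 0, ±1 (not J=0↔0): J: 4 → 0, ΔJ = -4 — ✗.
Rule(s) violated: ΔS, ΔL, ΔJ.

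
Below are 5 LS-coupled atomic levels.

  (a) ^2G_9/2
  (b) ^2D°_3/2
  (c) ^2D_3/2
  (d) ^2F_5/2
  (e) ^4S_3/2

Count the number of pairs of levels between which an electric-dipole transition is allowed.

2

(a)–(b): forbidden (ΔL, ΔJ).
(a)–(c): forbidden (parity, ΔL, ΔJ).
(a)–(d): forbidden (parity, ΔJ).
(a)–(e): forbidden (parity, ΔS, ΔL, ΔJ).
(b)–(c): allowed.
(b)–(d): allowed.
(b)–(e): forbidden (ΔS, ΔL).
(c)–(d): forbidden (parity).
(c)–(e): forbidden (parity, ΔS, ΔL).
(d)–(e): forbidden (parity, ΔS, ΔL).
Allowed pairs: 2 of 10.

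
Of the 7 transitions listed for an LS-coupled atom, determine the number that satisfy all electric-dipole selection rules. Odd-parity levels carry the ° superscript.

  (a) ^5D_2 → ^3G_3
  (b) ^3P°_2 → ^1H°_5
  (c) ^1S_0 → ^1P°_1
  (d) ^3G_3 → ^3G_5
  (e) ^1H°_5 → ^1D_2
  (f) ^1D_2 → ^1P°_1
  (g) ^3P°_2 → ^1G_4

(a) forbidden (parity, ΔS, ΔL fail)
(b) forbidden (parity, ΔS, ΔL, ΔJ fail)
(c) allowed
(d) forbidden (parity, ΔJ fail)
(e) forbidden (ΔL, ΔJ fail)
(f) allowed
(g) forbidden (ΔS, ΔL, ΔJ fail)
Total allowed: 2 of 7.

2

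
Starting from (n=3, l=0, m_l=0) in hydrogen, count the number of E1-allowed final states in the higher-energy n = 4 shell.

3

E1 requires Δl = ±1, so l_f ∈ {-1, 1}; with 0 ≤ l_f ≤ n_f−1 = 3, the allowed l_f values are {1}.
For l_f = 1: m_f ∈ {m_i−1, m_i, m_i+1} ∩ [−1, 1] = {-1, 0, 1} → 3 states.
Total: 3.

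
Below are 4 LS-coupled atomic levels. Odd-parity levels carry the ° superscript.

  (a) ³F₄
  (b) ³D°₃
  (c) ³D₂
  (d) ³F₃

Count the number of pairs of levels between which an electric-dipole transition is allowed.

3

(a)–(b): allowed.
(a)–(c): forbidden (parity, ΔJ).
(a)–(d): forbidden (parity).
(b)–(c): allowed.
(b)–(d): allowed.
(c)–(d): forbidden (parity).
Allowed pairs: 3 of 6.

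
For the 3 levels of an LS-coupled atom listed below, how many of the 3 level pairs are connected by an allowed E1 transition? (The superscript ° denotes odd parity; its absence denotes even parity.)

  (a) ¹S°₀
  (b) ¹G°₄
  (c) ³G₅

(a)–(b): forbidden (parity, ΔL, ΔJ).
(a)–(c): forbidden (ΔS, ΔL, ΔJ).
(b)–(c): forbidden (ΔS).
Allowed pairs: 0 of 3.

0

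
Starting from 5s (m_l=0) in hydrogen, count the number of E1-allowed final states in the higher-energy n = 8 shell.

3

E1 requires Δl = ±1, so l_f ∈ {-1, 1}; with 0 ≤ l_f ≤ n_f−1 = 7, the allowed l_f values are {1}.
For l_f = 1: m_f ∈ {m_i−1, m_i, m_i+1} ∩ [−1, 1] = {-1, 0, 1} → 3 states.
Total: 3.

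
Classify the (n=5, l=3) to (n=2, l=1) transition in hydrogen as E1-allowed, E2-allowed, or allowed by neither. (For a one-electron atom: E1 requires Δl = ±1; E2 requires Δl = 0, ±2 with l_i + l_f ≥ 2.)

Δl = 1 − 3 = -2; l_i + l_f = 4.
E1 (Δl = ±1): not satisfied.
E2 (Δl = 0,±2, l_i+l_f ≥ 2): satisfied.

E2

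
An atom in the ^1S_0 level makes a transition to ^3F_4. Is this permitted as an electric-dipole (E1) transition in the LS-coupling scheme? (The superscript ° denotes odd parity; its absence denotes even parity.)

Parity must change: even → even — violated.
ΔS = 0: S: 0 → 1 — violated.
ΔL = 0, ±1 (not L=0↔0): L: 0 → 3, ΔL = +3 — violated.
ΔJ = 0, ±1 (not J=0↔0): J: 0 → 4, ΔJ = +4 — violated.
Rule(s) violated: parity, ΔS, ΔL, ΔJ.

forbidden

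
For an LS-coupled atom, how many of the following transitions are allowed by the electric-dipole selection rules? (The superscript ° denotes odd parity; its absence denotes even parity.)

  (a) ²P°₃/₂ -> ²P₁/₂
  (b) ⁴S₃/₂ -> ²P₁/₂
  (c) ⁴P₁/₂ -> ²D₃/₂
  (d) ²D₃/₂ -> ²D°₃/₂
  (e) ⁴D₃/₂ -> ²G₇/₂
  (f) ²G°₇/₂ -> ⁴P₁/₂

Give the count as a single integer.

(a) allowed
(b) forbidden (parity, ΔS fail)
(c) forbidden (parity, ΔS fail)
(d) allowed
(e) forbidden (parity, ΔS, ΔL, ΔJ fail)
(f) forbidden (ΔS, ΔL, ΔJ fail)
Total allowed: 2 of 6.

2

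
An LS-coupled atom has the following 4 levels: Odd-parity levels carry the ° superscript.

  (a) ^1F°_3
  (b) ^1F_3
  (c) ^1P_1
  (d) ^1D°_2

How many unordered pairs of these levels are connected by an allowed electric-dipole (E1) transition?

3

(a)–(b): allowed.
(a)–(c): forbidden (ΔL, ΔJ).
(a)–(d): forbidden (parity).
(b)–(c): forbidden (parity, ΔL, ΔJ).
(b)–(d): allowed.
(c)–(d): allowed.
Allowed pairs: 3 of 6.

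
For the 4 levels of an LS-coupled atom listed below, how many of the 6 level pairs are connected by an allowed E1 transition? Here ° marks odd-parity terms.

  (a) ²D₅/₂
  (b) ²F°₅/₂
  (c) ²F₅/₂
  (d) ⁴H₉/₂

(a)–(b): allowed.
(a)–(c): forbidden (parity).
(a)–(d): forbidden (parity, ΔS, ΔL, ΔJ).
(b)–(c): allowed.
(b)–(d): forbidden (ΔS, ΔL, ΔJ).
(c)–(d): forbidden (parity, ΔS, ΔL, ΔJ).
Allowed pairs: 2 of 6.

2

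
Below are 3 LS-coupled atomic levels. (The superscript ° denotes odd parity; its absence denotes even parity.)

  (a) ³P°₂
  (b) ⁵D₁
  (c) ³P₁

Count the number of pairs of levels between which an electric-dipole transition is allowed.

1

(a)–(b): forbidden (ΔS).
(a)–(c): allowed.
(b)–(c): forbidden (parity, ΔS).
Allowed pairs: 1 of 3.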